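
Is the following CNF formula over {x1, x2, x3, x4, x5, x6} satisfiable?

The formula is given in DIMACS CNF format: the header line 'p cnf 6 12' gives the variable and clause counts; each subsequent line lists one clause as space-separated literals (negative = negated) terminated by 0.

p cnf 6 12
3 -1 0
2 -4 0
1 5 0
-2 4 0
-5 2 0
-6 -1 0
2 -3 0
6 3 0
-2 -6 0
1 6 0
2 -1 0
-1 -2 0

Branch on x3: set x3 = True.
(x2) alone gives x2 = True.
(x4) alone gives x4 = True.
(¬x6) alone gives x6 = False.
(x1) alone gives x1 = True.
But (¬x1) is also a unit clause — contradiction.
Backtrack on x3: now try x3 = False.
(¬x1) alone gives x1 = False.
(x5) alone gives x5 = True.
(x2) alone gives x2 = True.
(x4) alone gives x4 = True.
(x6) alone gives x6 = True.
But (¬x6) is also a unit clause — contradiction.
Both values of x3 lead to a conflict.
No assignment satisfies every clause.

No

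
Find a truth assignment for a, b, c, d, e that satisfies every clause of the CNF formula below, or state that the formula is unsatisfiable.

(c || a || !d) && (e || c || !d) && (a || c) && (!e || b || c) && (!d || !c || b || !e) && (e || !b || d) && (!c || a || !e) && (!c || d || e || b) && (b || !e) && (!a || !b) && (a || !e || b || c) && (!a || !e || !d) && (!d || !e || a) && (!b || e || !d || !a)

a=true,  b=false,  c=true,  d=true,  e=false

Case a = true:
The clause (!b) is unit, so b = false.
The clause (!e) is unit, so e = false.
Case c = true:
The clause (d) is unit, so d = true.
Every clause now holds.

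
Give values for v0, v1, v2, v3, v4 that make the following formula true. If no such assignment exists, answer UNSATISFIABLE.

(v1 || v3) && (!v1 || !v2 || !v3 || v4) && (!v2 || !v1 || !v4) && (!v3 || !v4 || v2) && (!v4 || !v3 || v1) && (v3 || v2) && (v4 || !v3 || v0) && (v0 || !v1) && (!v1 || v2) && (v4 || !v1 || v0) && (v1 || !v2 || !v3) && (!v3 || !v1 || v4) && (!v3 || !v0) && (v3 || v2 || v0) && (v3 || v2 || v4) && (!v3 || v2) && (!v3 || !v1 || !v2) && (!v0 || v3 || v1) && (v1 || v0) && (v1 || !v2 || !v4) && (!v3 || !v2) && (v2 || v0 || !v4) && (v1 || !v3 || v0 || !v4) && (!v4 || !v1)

Branch on v1: set v1 = true.
Unit clause (v0) forces v0 = true.
Unit clause (v2) forces v2 = true.
Unit clause (!v4) forces v4 = false.
Unit clause (!v3) forces v3 = false.
This assignment satisfies each clause.

v0=true,  v1=true,  v2=true,  v3=false,  v4=false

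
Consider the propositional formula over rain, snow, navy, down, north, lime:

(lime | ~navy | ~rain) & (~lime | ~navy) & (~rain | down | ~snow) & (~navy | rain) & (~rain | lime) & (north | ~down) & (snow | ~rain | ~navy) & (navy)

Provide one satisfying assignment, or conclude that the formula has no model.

The clause (navy) is unit, so navy = 1.
The clause (~lime) is unit, so lime = 0.
The clause (~rain) is unit, so rain = 0.
Now (rain) is unsatisfied and unit — conflict.

UNSATISFIABLE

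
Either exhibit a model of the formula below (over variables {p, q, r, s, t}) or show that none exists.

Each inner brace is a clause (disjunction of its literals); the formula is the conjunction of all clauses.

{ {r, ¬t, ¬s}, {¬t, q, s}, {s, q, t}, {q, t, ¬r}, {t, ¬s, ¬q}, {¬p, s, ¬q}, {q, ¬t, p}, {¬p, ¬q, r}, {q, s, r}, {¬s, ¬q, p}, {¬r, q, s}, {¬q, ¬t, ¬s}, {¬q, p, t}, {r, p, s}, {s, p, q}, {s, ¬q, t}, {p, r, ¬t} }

Try r = False.
Try t = False.
Try s = True.
Unit clause (¬q) forces q = False.
All clauses hold; p can take either value.

p ↦ False,  q ↦ False,  r ↦ False,  s ↦ True,  t ↦ False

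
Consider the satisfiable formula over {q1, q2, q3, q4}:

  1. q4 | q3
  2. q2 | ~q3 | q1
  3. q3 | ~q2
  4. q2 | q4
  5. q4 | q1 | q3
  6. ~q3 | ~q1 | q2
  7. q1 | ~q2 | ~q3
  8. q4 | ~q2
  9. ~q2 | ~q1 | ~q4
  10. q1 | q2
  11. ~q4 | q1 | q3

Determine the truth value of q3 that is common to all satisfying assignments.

Suppose q3 = 1.
Branch on q2: set q2 = 1.
The clause (q1) is unit, so q1 = 1.
The clause (q4) is unit, so q4 = 1.
But (~q4) is also a unit clause — contradiction.
Undo q2 and try q2 = 0.
The clause (q1) is unit, so q1 = 1.
But (~q1) is also a unit clause — contradiction.
Either choice for q2 ends in contradiction.
So every satisfying assignment has q3 = False.

False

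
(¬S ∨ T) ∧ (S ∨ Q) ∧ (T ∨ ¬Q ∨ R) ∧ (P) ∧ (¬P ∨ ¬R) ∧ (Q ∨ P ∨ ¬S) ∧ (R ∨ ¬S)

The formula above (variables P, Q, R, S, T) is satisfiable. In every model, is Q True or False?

Suppose Q = False.
Unit clause (S) forces S = True.
Unit clause (T) forces T = True.
Unit clause (P) forces P = True.
Unit clause (¬R) forces R = False.
That conflicts with the unit clause (R).
So every satisfying assignment has Q = True.

True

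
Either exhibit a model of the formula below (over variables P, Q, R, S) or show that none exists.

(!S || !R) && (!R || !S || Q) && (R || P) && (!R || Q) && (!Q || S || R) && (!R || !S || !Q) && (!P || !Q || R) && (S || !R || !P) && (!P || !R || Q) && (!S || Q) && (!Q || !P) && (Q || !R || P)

P=true; Q=false; R=false; S=false

Branch on S: set S = false.
Branch on R: set R = false.
Unit clause (P) forces P = true.
Unit clause (!Q) forces Q = false.
This assignment satisfies each clause.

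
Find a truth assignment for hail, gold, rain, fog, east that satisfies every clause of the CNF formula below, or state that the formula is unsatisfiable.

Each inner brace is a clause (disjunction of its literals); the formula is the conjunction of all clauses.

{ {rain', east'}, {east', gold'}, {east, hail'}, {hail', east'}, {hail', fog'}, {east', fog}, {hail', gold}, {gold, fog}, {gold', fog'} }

hail ↦ 0; gold ↦ 0; rain ↦ 0; fog ↦ 1; east ↦ 0

Suppose rain = 0.
Suppose east = 0.
From the singleton clause (hail'), hail = 0.
Suppose gold = 0.
From the singleton clause (fog), fog = 1.
All clauses are satisfied.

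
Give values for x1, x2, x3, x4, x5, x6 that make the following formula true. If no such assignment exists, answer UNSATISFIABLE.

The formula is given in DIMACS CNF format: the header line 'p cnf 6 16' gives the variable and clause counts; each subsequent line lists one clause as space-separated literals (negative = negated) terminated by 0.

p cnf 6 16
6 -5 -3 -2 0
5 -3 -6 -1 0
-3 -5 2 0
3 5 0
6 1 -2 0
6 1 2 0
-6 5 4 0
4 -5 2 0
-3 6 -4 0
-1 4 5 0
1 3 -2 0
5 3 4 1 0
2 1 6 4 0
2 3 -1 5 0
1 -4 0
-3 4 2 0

x1=True, x2=True, x3=False, x4=True, x5=True, x6=True

Try x3 = False.
The clause (x5) is unit, so x5 = True.
Try x4 = True.
The clause (x1) is unit, so x1 = True.
No clause remains; x2, x6 are free.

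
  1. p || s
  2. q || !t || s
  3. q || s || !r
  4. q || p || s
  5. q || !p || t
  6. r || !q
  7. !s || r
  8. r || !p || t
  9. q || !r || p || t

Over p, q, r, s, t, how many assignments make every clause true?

8

There are 2^5 = 32 truth assignments over (p, q, r, s, t).
Split on t. With t = true, the clauses containing t are satisfied and !t drops from the rest; 5 of the 2^4 = 16 assignments to the other variables satisfy what remains.
With t = false, by the same count on the reduced clause set, 3 assignments work.
(One model: p=F, q=F, r=T, s=T, t=T.)
Total: 5 + 3 = 8.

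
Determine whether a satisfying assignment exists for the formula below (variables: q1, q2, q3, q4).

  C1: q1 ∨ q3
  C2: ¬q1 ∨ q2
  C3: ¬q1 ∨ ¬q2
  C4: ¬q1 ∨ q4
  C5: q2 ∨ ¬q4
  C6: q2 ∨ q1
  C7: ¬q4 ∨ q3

Case q1 = False:
From the singleton clause (q3), q3 = True.
From the singleton clause (q2), q2 = True.
All clauses hold; q4 can take either value.
A satisfying assignment: q1: False, q2: True, q3: True, q4: True.

Yes, satisfiable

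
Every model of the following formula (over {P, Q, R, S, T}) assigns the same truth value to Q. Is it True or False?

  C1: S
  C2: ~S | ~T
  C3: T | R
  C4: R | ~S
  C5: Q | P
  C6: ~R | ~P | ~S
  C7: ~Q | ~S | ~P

True

Suppose Q = 0.
The clause (S) is unit, so S = 1.
The clause (~T) is unit, so T = 0.
The clause (R) is unit, so R = 1.
The clause (P) is unit, so P = 1.
But (~P) is also a unit clause — contradiction.
So every satisfying assignment has Q = True.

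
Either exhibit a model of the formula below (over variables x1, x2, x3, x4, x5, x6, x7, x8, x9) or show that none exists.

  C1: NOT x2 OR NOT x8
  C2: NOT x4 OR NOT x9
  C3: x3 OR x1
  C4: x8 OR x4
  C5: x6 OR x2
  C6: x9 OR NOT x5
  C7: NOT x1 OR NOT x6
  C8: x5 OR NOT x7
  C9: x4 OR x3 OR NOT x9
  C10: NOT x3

x1 ↦ true; x2 ↦ true; x3 ↦ false; x4 ↦ true; x5 ↦ false; x6 ↦ false; x7 ↦ false; x8 ↦ false; x9 ↦ false

Unit clause (NOT x3) forces x3 = false.
Unit clause (x1) forces x1 = true.
Unit clause (NOT x6) forces x6 = false.
Unit clause (x2) forces x2 = true.
Unit clause (NOT x8) forces x8 = false.
Unit clause (x4) forces x4 = true.
Unit clause (NOT x9) forces x9 = false.
Unit clause (NOT x5) forces x5 = false.
Unit clause (NOT x7) forces x7 = false.
This assignment satisfies each clause.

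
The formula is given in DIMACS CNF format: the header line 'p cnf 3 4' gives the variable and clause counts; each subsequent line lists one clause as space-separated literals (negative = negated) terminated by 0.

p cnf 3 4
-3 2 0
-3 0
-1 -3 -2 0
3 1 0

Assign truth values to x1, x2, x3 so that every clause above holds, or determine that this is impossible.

x1=True, x2=False, x3=False

The clause (¬x3) is unit, so x3 = False.
The clause (x1) is unit, so x1 = True.
No clause remains; x2 is free.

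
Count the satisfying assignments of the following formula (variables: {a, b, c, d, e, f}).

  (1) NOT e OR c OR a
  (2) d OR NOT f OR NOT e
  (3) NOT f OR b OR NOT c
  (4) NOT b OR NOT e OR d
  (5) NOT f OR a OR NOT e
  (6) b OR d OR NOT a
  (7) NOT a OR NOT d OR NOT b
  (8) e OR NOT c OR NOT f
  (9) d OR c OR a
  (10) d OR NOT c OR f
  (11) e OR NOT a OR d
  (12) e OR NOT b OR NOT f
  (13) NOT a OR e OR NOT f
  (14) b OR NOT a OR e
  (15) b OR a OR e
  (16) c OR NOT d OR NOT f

6

There are 2^6 = 64 truth assignments over (a, b, c, d, e, f).
Split on b. With b = true, the clauses containing b are satisfied and NOT b drops from the rest; 3 of the 2^5 = 32 assignments to the other variables satisfy what remains.
With b = false, by the same count on the reduced clause set, 3 assignments work.
(One model: a=F, b=F, c=T, d=T, e=T, f=F.)
Total: 3 + 3 = 6.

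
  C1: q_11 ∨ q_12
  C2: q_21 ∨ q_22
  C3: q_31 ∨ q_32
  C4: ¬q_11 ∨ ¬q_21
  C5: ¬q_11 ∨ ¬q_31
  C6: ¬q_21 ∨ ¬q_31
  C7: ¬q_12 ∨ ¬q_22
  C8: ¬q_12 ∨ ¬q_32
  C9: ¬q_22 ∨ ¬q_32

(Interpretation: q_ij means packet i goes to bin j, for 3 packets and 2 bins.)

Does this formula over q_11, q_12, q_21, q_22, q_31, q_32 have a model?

Branch on q_11: set q_11 = True.
The clause (¬q_21) is unit, so q_21 = False.
The clause (q_22) is unit, so q_22 = True.
The clause (¬q_31) is unit, so q_31 = False.
The clause (q_32) is unit, so q_32 = True.
That conflicts with the unit clause (¬q_32).
So q_11 must be the other value — set q_11 = False.
The clause (q_12) is unit, so q_12 = True.
The clause (¬q_22) is unit, so q_22 = False.
The clause (q_21) is unit, so q_21 = True.
The clause (¬q_31) is unit, so q_31 = False.
The clause (q_32) is unit, so q_32 = True.
That conflicts with the unit clause (¬q_32).
Both values of q_11 lead to a conflict.
No assignment satisfies every clause.

Unsatisfiable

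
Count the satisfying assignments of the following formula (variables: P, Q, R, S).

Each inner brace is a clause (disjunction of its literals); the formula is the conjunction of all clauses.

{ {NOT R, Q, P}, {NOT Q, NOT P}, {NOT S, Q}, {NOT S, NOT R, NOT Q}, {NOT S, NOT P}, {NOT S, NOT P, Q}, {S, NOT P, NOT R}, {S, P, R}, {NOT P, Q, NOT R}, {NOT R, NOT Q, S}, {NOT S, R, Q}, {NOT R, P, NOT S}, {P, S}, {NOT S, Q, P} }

There are 2^4 = 16 truth assignments over (P, Q, R, S).
Check each against the 14 clauses (columns in the order P, Q, R, S):
  F F F F  ✗ fails (S OR P OR R)
  F F F T  ✗ fails (NOT S OR Q)
  F F T F  ✗ fails (NOT R OR Q OR P)
  F F T T  ✗ fails (NOT R OR Q OR P)
  F T F F  ✗ fails (S OR P OR R)
  F T F T  ✓ satisfies all
  F T T F  ✗ fails (NOT R OR NOT Q OR S)
  F T T T  ✗ fails (NOT S OR NOT R OR NOT Q)
  T F F F  ✓ satisfies all
  T F F T  ✗ fails (NOT S OR Q)
  T F T F  ✗ fails (S OR NOT P OR NOT R)
  T F T T  ✗ fails (NOT S OR Q)
  T T F F  ✗ fails (NOT Q OR NOT P)
  T T F T  ✗ fails (NOT Q OR NOT P)
  T T T F  ✗ fails (NOT Q OR NOT P)
  T T T T  ✗ fails (NOT Q OR NOT P)
2 of the 16 rows are models.

2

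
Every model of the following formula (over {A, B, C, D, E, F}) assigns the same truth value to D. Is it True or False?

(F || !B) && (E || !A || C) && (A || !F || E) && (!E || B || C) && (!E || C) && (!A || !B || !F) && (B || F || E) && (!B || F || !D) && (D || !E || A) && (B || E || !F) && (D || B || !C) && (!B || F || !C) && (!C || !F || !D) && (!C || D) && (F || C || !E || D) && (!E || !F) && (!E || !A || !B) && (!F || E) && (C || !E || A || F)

Suppose D = false.
(!C) alone gives C = false.
(!E) alone gives E = false.
(!A) alone gives A = false.
(!F) alone gives F = false.
(!B) alone gives B = false.
That conflicts with the unit clause (B).
So every satisfying assignment has D = True.

True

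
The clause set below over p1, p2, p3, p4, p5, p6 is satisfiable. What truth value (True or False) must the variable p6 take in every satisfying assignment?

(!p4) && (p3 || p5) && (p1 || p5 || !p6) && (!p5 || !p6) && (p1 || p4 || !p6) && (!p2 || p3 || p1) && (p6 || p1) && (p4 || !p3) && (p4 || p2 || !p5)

Suppose p6 = true.
The clause (!p4) is unit, so p4 = false.
The clause (!p5) is unit, so p5 = false.
The clause (p3) is unit, so p3 = true.
But (!p3) is also a unit clause — contradiction.
So every satisfying assignment has p6 = False.

False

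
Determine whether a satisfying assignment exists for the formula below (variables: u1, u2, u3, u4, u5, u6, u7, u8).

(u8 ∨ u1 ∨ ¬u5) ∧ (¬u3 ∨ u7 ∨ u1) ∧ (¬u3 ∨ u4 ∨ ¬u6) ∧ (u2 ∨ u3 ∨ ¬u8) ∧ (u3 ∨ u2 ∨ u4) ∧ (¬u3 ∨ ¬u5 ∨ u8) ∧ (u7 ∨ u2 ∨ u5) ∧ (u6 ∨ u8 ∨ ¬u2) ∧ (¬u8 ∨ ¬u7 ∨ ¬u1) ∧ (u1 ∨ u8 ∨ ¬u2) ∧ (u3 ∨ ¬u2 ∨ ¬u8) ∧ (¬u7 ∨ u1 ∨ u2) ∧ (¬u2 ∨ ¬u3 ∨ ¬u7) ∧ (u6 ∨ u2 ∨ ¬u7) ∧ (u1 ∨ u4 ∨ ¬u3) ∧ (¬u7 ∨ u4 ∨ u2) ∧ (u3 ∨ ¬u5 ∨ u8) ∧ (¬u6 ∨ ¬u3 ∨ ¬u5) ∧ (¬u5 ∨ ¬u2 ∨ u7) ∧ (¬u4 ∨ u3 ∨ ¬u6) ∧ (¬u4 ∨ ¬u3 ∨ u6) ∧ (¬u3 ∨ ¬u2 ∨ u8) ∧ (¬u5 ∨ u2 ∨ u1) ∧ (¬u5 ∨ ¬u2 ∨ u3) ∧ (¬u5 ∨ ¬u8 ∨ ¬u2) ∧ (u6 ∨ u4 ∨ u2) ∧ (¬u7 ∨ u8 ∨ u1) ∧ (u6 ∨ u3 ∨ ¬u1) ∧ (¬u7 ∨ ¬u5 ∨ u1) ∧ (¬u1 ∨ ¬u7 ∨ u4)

Branch on u8: set u8 = False.
Branch on u1: set u1 = True.
Branch on u3: set u3 = False.
Unit clause (¬u5) forces u5 = False.
Unit clause (u6) forces u6 = True.
Unit clause (¬u4) forces u4 = False.
Unit clause (u2) forces u2 = True.
Unit clause (¬u7) forces u7 = False.
All clauses are satisfied.
A satisfying assignment: u1: True; u2: True; u3: False; u4: False; u5: False; u6: True; u7: False; u8: False.

Satisfiable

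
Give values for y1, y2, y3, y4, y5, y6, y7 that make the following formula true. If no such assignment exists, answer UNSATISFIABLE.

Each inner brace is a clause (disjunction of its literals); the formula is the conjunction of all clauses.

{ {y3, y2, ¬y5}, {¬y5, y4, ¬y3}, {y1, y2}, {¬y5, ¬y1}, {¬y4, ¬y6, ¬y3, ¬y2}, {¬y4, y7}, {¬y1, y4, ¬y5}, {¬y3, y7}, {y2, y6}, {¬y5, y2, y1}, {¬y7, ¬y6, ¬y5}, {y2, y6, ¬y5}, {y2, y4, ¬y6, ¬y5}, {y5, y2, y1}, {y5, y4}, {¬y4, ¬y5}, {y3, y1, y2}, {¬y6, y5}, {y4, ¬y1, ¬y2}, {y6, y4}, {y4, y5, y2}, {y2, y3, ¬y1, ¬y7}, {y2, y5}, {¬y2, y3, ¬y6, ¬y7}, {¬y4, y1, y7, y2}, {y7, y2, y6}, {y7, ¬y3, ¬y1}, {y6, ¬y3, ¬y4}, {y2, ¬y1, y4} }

y1=False, y2=True, y3=False, y4=False, y5=True, y6=True, y7=False

Case y1 = False:
From the singleton clause (y2), y2 = True.
Case y4 = False:
From the singleton clause (y5), y5 = True.
From the singleton clause (¬y3), y3 = False.
From the singleton clause (y6), y6 = True.
From the singleton clause (¬y7), y7 = False.
All clauses are satisfied.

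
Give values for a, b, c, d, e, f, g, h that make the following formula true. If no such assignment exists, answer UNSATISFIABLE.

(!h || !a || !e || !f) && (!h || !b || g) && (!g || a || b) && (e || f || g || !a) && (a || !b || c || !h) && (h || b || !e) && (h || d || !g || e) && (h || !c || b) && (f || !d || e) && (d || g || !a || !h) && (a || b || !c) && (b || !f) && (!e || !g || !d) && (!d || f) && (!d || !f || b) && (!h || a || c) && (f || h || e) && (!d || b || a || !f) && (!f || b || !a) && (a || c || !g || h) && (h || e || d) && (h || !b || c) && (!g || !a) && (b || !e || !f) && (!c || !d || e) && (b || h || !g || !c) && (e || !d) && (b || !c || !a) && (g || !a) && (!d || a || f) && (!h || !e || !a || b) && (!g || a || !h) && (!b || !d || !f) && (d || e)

a ↦ false,  b ↦ true,  c ↦ true,  d ↦ false,  e ↦ true,  f ↦ true,  g ↦ true,  h ↦ false

Branch on b: set b = true.
Branch on h: set h = false.
(c) alone gives c = true.
Branch on d: set d = false.
(e) alone gives e = true.
Branch on g: set g = true.
(!a) alone gives a = false.
All clauses hold; f can take either value.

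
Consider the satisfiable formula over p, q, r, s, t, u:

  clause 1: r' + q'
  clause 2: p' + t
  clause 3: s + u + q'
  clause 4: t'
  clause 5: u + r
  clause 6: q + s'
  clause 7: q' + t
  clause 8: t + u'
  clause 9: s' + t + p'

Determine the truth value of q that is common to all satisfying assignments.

Suppose q = 1.
Unit clause (r') forces r = 0.
Unit clause (t') forces t = 0.
Now (t) is unsatisfied and unit — conflict.
So every satisfying assignment has q = False.

False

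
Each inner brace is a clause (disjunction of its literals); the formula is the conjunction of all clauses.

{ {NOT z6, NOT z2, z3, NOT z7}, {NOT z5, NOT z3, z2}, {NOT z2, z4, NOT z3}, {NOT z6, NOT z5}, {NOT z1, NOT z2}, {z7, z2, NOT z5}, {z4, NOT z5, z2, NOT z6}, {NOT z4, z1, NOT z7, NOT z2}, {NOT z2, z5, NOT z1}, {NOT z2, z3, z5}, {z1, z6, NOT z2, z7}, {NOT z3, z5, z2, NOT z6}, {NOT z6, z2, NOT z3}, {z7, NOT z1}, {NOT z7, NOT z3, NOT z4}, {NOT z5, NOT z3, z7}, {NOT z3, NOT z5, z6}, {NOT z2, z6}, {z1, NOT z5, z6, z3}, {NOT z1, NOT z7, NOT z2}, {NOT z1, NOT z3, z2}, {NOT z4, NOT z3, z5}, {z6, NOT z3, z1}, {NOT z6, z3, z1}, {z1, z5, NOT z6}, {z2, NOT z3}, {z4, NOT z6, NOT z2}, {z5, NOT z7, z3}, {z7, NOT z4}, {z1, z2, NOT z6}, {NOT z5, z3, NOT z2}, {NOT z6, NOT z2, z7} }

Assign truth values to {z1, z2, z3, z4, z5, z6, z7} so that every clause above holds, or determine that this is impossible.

Suppose z6 = false.
(NOT z2) alone gives z2 = false.
(NOT z3) alone gives z3 = false.
Suppose z7 = false.
(NOT z5) alone gives z5 = false.
(NOT z1) alone gives z1 = false.
(NOT z4) alone gives z4 = false.
Every clause now holds.

z1=false; z2=false; z3=false; z4=false; z5=false; z6=false; z7=false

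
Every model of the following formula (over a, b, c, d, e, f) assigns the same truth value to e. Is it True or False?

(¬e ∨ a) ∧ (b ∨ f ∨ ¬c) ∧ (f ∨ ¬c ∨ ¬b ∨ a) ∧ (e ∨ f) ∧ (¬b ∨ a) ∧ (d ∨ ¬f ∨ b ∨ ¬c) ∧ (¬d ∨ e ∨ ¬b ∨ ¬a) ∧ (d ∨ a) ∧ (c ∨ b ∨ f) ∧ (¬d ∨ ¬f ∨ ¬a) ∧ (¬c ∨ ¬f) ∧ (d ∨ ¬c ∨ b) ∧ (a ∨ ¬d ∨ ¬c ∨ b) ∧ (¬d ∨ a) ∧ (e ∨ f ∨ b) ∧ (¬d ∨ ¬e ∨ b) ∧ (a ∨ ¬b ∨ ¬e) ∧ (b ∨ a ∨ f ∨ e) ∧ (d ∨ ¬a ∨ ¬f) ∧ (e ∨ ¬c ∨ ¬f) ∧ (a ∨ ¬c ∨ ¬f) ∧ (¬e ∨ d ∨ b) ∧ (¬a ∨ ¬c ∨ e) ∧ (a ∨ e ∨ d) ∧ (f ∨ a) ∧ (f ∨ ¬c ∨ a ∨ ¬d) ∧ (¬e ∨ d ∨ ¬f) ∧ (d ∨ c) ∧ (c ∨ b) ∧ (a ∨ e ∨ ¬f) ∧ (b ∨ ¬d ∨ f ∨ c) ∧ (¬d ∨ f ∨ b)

True

Suppose e = False.
(f) alone gives f = True.
(¬c) alone gives c = False.
(d) alone gives d = True.
(¬a) alone gives a = False.
But (a) is also a unit clause — contradiction.
So every satisfying assignment has e = True.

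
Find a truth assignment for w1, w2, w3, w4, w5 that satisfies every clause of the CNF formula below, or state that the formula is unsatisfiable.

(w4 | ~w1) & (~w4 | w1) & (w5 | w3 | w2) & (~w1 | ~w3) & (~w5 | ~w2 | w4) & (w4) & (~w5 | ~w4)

The clause (w4) is unit, so w4 = 1.
The clause (w1) is unit, so w1 = 1.
The clause (~w3) is unit, so w3 = 0.
The clause (~w5) is unit, so w5 = 0.
The clause (w2) is unit, so w2 = 1.
All clauses are satisfied.

w1=1,  w2=1,  w3=0,  w4=1,  w5=0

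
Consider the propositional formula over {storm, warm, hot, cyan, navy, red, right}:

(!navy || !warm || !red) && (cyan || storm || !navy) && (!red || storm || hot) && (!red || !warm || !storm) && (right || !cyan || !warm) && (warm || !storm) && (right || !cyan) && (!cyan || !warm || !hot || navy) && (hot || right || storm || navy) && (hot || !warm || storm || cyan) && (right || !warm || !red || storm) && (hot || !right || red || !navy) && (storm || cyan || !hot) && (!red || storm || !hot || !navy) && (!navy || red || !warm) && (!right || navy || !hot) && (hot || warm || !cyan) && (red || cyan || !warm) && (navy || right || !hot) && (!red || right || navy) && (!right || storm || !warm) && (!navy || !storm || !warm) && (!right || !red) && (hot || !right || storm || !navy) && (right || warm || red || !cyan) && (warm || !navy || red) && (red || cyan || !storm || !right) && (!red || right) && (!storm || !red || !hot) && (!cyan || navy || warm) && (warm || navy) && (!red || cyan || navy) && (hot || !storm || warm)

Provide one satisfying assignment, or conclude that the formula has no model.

Case warm = true:
Case navy = false:
Case red = false:
(cyan) alone gives cyan = true.
(right) alone gives right = true.
(!hot) alone gives hot = false.
(storm) alone gives storm = true.
This assignment satisfies each clause.

storm: true; warm: true; hot: false; cyan: true; navy: false; red: false; right: true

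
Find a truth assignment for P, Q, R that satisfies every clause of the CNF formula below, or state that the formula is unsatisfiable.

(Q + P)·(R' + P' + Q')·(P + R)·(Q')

P: 1; Q: 0; R: 0

(Q') alone gives Q = 0.
(P) alone gives P = 1.
All clauses hold; R can take either value.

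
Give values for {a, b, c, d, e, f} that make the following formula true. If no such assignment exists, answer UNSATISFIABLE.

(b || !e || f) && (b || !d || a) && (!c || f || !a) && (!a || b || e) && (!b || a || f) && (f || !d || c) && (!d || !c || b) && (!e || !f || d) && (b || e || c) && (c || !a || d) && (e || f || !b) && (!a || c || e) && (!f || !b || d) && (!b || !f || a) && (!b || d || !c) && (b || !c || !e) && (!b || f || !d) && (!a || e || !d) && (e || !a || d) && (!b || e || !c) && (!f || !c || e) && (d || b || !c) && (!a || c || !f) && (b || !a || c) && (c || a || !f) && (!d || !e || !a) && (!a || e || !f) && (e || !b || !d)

UNSATISFIABLE

Try b = true.
Try a = true.
Try c = false.
The clause (d) is unit, so d = true.
The clause (f) is unit, so f = true.
That conflicts with the unit clause (!f).
Undo c and try c = true.
The clause (f) is unit, so f = true.
The clause (d) is unit, so d = true.
The clause (e) is unit, so e = true.
That conflicts with the unit clause (!e).
Both values of c lead to a conflict.
Undo a and try a = false.
The clause (f) is unit, so f = true.
That conflicts with the unit clause (!f).
Both values of a lead to a conflict.
Undo b and try b = false.
Try e = false.
The clause (!a) is unit, so a = false.
The clause (!d) is unit, so d = false.
The clause (c) is unit, so c = true.
That conflicts with the unit clause (!c).
Undo e and try e = true.
The clause (f) is unit, so f = true.
The clause (d) is unit, so d = true.
The clause (a) is unit, so a = true.
That conflicts with the unit clause (!a).
Both values of e lead to a conflict.
Both values of b lead to a conflict.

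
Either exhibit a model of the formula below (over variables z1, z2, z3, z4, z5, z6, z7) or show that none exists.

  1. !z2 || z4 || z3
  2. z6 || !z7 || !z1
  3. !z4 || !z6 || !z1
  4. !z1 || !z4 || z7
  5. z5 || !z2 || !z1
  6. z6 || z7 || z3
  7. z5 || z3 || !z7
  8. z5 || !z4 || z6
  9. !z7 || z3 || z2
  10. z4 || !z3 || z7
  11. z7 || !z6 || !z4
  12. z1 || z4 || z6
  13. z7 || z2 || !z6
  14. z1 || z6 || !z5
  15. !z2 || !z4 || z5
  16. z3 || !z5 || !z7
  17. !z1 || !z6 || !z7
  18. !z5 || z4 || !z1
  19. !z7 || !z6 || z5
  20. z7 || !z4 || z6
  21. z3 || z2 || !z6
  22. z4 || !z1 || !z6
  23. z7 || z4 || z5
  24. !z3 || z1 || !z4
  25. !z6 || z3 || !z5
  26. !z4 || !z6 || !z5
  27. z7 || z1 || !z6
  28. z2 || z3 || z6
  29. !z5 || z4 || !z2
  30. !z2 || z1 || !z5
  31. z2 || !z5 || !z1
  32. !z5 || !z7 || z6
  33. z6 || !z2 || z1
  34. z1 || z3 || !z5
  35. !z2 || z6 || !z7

z1: false; z2: false; z3: true; z4: false; z5: true; z6: true; z7: true

Suppose z2 = false.
Suppose z7 = true.
(z3) alone gives z3 = true.
Suppose z6 = true.
(!z1) alone gives z1 = false.
(z5) alone gives z5 = true.
(!z4) alone gives z4 = false.
This assignment satisfies each clause.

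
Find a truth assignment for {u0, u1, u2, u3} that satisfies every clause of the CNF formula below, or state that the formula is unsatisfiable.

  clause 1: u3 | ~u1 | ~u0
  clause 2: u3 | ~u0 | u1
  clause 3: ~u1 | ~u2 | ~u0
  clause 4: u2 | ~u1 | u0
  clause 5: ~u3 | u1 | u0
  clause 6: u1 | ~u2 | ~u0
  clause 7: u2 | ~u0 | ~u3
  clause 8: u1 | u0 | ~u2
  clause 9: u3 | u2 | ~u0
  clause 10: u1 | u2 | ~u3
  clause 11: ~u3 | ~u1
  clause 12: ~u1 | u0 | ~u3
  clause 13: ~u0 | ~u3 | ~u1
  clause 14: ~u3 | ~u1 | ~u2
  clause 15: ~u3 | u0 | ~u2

u0=0, u1=0, u2=0, u3=0

Case u3 = 0:
Case u1 = 0:
The clause (~u0) is unit, so u0 = 0.
The clause (~u2) is unit, so u2 = 0.
This assignment satisfies each clause.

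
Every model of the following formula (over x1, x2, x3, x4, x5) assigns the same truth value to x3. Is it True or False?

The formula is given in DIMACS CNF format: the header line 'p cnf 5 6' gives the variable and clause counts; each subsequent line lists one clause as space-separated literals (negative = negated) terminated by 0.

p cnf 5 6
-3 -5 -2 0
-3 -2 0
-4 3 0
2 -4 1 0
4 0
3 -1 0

Suppose x3 = False.
From the singleton clause (¬x4), x4 = False.
But (x4) is also a unit clause — contradiction.
So every satisfying assignment has x3 = True.

True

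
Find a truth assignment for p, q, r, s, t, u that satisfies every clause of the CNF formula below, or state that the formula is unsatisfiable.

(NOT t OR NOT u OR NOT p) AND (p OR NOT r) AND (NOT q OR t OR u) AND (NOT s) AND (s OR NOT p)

From the singleton clause (NOT s), s = false.
From the singleton clause (NOT p), p = false.
From the singleton clause (NOT r), r = false.
Try q = false.
Every clause is now satisfied; t, u are unconstrained.

p=false,  q=false,  r=false,  s=false,  t=true,  u=true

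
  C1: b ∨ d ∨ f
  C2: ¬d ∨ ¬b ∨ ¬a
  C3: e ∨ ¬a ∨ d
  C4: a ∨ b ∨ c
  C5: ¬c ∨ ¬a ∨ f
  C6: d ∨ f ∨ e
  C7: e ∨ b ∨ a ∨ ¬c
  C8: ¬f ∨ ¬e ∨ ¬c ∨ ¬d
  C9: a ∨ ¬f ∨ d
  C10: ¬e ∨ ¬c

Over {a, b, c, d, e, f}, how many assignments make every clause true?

There are 2^6 = 64 truth assignments over (a, b, c, d, e, f).
Split on d. With d = True, the clauses containing d are satisfied and ¬d drops from the rest; 11 of the 2^5 = 32 assignments to the other variables satisfy what remains.
With d = False, by the same count on the reduced clause set, 4 assignments work.
Total: 11 + 4 = 15.

15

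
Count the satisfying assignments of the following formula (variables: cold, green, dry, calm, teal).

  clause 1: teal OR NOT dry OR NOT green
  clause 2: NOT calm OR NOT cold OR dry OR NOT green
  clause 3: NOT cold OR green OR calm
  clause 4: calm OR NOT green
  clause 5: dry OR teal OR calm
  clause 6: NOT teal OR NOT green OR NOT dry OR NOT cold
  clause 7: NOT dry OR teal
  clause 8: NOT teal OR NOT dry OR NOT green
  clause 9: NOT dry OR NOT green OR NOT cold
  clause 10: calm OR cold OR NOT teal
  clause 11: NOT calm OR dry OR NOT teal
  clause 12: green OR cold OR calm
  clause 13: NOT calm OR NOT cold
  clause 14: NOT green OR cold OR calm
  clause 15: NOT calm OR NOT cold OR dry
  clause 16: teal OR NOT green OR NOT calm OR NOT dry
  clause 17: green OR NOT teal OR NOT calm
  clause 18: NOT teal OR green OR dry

There are 2^5 = 32 truth assignments over (cold, green, dry, calm, teal).
Split on cold. With cold = true, the clauses containing cold are satisfied and NOT cold drops from the rest; 0 of the 2^4 = 16 assignments to the other variables satisfy what remains.
With cold = false, by the same count on the reduced clause set, 2 assignments work.
Total: 0 + 2 = 2.

2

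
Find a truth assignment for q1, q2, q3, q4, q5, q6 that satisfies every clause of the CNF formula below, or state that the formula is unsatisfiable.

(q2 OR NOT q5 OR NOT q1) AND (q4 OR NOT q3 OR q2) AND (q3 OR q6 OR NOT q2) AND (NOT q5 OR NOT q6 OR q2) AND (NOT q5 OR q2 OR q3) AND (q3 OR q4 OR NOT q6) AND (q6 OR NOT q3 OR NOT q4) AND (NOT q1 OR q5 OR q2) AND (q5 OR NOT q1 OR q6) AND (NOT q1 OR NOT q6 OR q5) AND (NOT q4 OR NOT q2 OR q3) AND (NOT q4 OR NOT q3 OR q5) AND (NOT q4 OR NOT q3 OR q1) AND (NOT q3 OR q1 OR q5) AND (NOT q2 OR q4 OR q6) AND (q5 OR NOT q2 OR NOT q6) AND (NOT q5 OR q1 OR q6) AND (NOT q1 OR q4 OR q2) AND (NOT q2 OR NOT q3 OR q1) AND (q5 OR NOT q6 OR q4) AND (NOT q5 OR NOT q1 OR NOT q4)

Branch on q2: set q2 = true.
Branch on q3: set q3 = true.
(q1) alone gives q1 = true.
Branch on q6: set q6 = true.
(q5) alone gives q5 = true.
(NOT q4) alone gives q4 = false.
Every clause now holds.

q1: true, q2: true, q3: true, q4: false, q5: true, q6: true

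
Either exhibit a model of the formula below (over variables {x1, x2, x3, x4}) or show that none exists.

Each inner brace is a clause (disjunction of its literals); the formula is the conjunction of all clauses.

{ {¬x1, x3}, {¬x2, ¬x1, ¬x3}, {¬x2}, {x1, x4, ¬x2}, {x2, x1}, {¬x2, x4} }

x1=True, x2=False, x3=True, x4=True

The clause (¬x2) is unit, so x2 = False.
The clause (x1) is unit, so x1 = True.
The clause (x3) is unit, so x3 = True.
Every clause is now satisfied; x4 is unconstrained.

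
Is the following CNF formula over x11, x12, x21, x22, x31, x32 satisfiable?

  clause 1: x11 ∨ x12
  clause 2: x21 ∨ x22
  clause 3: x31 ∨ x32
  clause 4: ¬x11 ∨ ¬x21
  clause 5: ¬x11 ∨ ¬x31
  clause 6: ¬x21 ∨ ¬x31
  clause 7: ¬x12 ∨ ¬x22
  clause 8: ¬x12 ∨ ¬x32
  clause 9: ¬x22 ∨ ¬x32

No

Suppose x11 = True.
From the singleton clause (¬x21), x21 = False.
From the singleton clause (x22), x22 = True.
From the singleton clause (¬x31), x31 = False.
From the singleton clause (x32), x32 = True.
But (¬x32) is also a unit clause — contradiction.
Backtrack on x11: now try x11 = False.
From the singleton clause (x12), x12 = True.
From the singleton clause (¬x22), x22 = False.
From the singleton clause (x21), x21 = True.
From the singleton clause (¬x31), x31 = False.
From the singleton clause (x32), x32 = True.
But (¬x32) is also a unit clause — contradiction.
Either choice for x11 ends in contradiction.
No assignment satisfies every clause.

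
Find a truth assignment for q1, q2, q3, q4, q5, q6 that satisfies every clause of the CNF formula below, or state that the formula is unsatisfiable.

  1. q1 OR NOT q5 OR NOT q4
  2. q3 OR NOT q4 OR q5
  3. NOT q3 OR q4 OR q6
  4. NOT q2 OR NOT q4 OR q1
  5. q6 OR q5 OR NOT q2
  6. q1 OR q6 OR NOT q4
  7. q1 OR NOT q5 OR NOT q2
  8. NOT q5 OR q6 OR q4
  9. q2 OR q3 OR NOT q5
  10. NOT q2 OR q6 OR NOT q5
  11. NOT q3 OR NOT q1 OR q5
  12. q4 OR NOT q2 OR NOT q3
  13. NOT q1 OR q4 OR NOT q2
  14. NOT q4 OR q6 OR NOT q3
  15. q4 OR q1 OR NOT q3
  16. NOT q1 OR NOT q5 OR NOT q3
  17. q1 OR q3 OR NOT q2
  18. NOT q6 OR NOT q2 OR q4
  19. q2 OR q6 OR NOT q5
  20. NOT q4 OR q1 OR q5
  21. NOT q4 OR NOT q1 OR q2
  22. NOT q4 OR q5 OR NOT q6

q1 ↦ false,  q2 ↦ false,  q3 ↦ false,  q4 ↦ false,  q5 ↦ false,  q6 ↦ true

Suppose q1 = false.
Suppose q5 = false.
(NOT q4) alone gives q4 = false.
(NOT q3) alone gives q3 = false.
(NOT q2) alone gives q2 = false.
Every clause is now satisfied; q6 is unconstrained.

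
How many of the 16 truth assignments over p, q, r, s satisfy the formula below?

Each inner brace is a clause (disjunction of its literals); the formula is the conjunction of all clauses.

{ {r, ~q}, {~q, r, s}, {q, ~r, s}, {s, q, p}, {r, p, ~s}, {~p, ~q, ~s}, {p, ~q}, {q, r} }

There are 2^4 = 16 truth assignments over (p, q, r, s).
Check each against the 8 clauses (columns in the order p, q, r, s):
  F F F F  ✗ fails (s | q | p)
  F F F T  ✗ fails (r | p | ~s)
  F F T F  ✗ fails (q | ~r | s)
  F F T T  ✓ satisfies all
  F T F F  ✗ fails (r | ~q)
  F T F T  ✗ fails (r | ~q)
  F T T F  ✗ fails (p | ~q)
  F T T T  ✗ fails (p | ~q)
  T F F F  ✗ fails (q | r)
  T F F T  ✗ fails (q | r)
  T F T F  ✗ fails (q | ~r | s)
  T F T T  ✓ satisfies all
  T T F F  ✗ fails (r | ~q)
  T T F T  ✗ fails (r | ~q)
  T T T F  ✓ satisfies all
  T T T T  ✗ fails (~p | ~q | ~s)
3 of the 16 rows are models.

3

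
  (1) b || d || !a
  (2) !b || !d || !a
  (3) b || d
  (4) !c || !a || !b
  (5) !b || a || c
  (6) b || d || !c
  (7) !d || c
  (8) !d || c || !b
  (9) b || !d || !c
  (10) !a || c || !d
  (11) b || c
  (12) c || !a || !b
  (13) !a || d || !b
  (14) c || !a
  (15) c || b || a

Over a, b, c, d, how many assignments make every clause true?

2

There are 2^4 = 16 truth assignments over (a, b, c, d).
Check each against the 15 clauses (columns in the order a, b, c, d):
  F F F F  ✗ fails (b || d)
  F F F T  ✗ fails (!d || c)
  F F T F  ✗ fails (b || d)
  F F T T  ✗ fails (b || !d || !c)
  F T F F  ✗ fails (!b || a || c)
  F T F T  ✗ fails (!b || a || c)
  F T T F  ✓ satisfies all
  F T T T  ✓ satisfies all
  T F F F  ✗ fails (b || d || !a)
  T F F T  ✗ fails (!d || c)
  T F T F  ✗ fails (b || d || !a)
  T F T T  ✗ fails (b || !d || !c)
  T T F F  ✗ fails (c || !a || !b)
  T T F T  ✗ fails (!b || !d || !a)
  T T T F  ✗ fails (!c || !a || !b)
  T T T T  ✗ fails (!b || !d || !a)
2 of the 16 rows are models.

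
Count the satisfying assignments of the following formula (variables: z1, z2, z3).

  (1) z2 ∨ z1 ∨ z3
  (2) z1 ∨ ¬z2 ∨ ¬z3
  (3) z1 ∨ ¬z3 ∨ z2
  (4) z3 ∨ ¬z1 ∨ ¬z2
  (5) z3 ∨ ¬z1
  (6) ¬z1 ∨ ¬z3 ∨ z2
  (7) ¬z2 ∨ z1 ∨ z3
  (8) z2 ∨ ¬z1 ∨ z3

There are 2^3 = 8 truth assignments over (z1, z2, z3).
Check each against the 8 clauses (columns in the order z1, z2, z3):
  F F F  ✗ fails (z2 ∨ z1 ∨ z3)
  F F T  ✗ fails (z1 ∨ ¬z3 ∨ z2)
  F T F  ✗ fails (¬z2 ∨ z1 ∨ z3)
  F T T  ✗ fails (z1 ∨ ¬z2 ∨ ¬z3)
  T F F  ✗ fails (z3 ∨ ¬z1)
  T F T  ✗ fails (¬z1 ∨ ¬z3 ∨ z2)
  T T F  ✗ fails (z3 ∨ ¬z1 ∨ ¬z2)
  T T T  ✓ satisfies all
1 of the 8 rows is a model.

1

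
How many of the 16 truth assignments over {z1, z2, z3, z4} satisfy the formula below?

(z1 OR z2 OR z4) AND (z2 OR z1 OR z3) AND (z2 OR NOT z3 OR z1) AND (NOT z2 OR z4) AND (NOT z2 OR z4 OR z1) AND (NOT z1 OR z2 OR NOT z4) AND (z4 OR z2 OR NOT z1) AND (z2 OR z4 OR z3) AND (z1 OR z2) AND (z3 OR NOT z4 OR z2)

4

There are 2^4 = 16 truth assignments over (z1, z2, z3, z4).
Check each against the 10 clauses (columns in the order z1, z2, z3, z4):
  F F F F  ✗ fails (z1 OR z2 OR z4)
  F F F T  ✗ fails (z2 OR z1 OR z3)
  F F T F  ✗ fails (z1 OR z2 OR z4)
  F F T T  ✗ fails (z2 OR NOT z3 OR z1)
  F T F F  ✗ fails (NOT z2 OR z4)
  F T F T  ✓ satisfies all
  F T T F  ✗ fails (NOT z2 OR z4)
  F T T T  ✓ satisfies all
  T F F F  ✗ fails (z4 OR z2 OR NOT z1)
  T F F T  ✗ fails (NOT z1 OR z2 OR NOT z4)
  T F T F  ✗ fails (z4 OR z2 OR NOT z1)
  T F T T  ✗ fails (NOT z1 OR z2 OR NOT z4)
  T T F F  ✗ fails (NOT z2 OR z4)
  T T F T  ✓ satisfies all
  T T T F  ✗ fails (NOT z2 OR z4)
  T T T T  ✓ satisfies all
4 of the 16 rows are models.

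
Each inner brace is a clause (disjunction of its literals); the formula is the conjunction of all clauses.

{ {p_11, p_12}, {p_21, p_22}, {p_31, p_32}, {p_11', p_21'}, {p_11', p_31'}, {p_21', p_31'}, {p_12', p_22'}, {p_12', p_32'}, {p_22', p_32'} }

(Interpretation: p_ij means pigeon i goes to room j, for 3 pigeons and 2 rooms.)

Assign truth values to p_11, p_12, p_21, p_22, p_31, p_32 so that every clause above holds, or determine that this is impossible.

Branch on p_11: set p_11 = 1.
The clause (p_21') is unit, so p_21 = 0.
The clause (p_22) is unit, so p_22 = 1.
The clause (p_31') is unit, so p_31 = 0.
The clause (p_32) is unit, so p_32 = 1.
That conflicts with the unit clause (p_32').
Undo p_11 and try p_11 = 0.
The clause (p_12) is unit, so p_12 = 1.
The clause (p_22') is unit, so p_22 = 0.
The clause (p_21) is unit, so p_21 = 1.
The clause (p_31') is unit, so p_31 = 0.
The clause (p_32) is unit, so p_32 = 1.
That conflicts with the unit clause (p_32').
Either choice for p_11 ends in contradiction.

UNSATISFIABLE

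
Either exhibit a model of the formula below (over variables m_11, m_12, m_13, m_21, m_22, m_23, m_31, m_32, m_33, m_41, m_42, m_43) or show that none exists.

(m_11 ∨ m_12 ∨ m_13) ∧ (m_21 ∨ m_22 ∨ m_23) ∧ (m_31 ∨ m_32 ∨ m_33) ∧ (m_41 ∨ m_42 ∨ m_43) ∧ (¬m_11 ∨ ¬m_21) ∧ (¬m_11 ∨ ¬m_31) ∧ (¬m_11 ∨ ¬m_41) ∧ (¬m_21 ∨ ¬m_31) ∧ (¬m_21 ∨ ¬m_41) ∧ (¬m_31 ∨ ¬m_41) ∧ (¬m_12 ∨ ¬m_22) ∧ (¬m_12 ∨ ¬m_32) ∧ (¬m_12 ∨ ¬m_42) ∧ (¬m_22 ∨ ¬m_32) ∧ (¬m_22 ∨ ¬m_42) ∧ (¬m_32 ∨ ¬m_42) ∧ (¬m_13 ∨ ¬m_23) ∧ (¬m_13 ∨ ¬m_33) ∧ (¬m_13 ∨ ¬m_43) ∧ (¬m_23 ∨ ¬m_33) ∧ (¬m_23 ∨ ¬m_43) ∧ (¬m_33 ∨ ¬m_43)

UNSATISFIABLE

Branch on m_11: set m_11 = False.
Branch on m_12: set m_12 = True.
From the singleton clause (¬m_22), m_22 = False.
From the singleton clause (¬m_32), m_32 = False.
From the singleton clause (¬m_42), m_42 = False.
Branch on m_21: set m_21 = True.
From the singleton clause (¬m_31), m_31 = False.
From the singleton clause (m_33), m_33 = True.
From the singleton clause (¬m_41), m_41 = False.
From the singleton clause (m_43), m_43 = True.
But (¬m_43) is also a unit clause — contradiction.
Backtrack on m_21: now try m_21 = False.
From the singleton clause (m_23), m_23 = True.
From the singleton clause (¬m_13), m_13 = False.
From the singleton clause (¬m_33), m_33 = False.
From the singleton clause (m_31), m_31 = True.
From the singleton clause (¬m_41), m_41 = False.
From the singleton clause (m_43), m_43 = True.
But (¬m_43) is also a unit clause — contradiction.
Neither m_21 = True nor m_21 = False works.
Backtrack on m_12: now try m_12 = False.
From the singleton clause (m_13), m_13 = True.
From the singleton clause (¬m_23), m_23 = False.
From the singleton clause (¬m_33), m_33 = False.
From the singleton clause (¬m_43), m_43 = False.
Branch on m_21: set m_21 = True.
From the singleton clause (¬m_31), m_31 = False.
From the singleton clause (m_32), m_32 = True.
From the singleton clause (¬m_41), m_41 = False.
From the singleton clause (m_42), m_42 = True.
But (¬m_42) is also a unit clause — contradiction.
Backtrack on m_21: now try m_21 = False.
From the singleton clause (m_22), m_22 = True.
From the singleton clause (¬m_32), m_32 = False.
From the singleton clause (m_31), m_31 = True.
From the singleton clause (¬m_41), m_41 = False.
From the singleton clause (m_42), m_42 = True.
But (¬m_42) is also a unit clause — contradiction.
Neither m_21 = True nor m_21 = False works.
Neither m_12 = True nor m_12 = False works.
Backtrack on m_11: now try m_11 = True.
From the singleton clause (¬m_21), m_21 = False.
From the singleton clause (¬m_31), m_31 = False.
From the singleton clause (¬m_41), m_41 = False.
Branch on m_22: set m_22 = True.
From the singleton clause (¬m_12), m_12 = False.
From the singleton clause (¬m_32), m_32 = False.
From the singleton clause (m_33), m_33 = True.
From the singleton clause (¬m_42), m_42 = False.
From the singleton clause (m_43), m_43 = True.
But (¬m_43) is also a unit clause — contradiction.
Backtrack on m_22: now try m_22 = False.
From the singleton clause (m_23), m_23 = True.
From the singleton clause (¬m_13), m_13 = False.
From the singleton clause (¬m_33), m_33 = False.
From the singleton clause (m_32), m_32 = True.
From the singleton clause (¬m_12), m_12 = False.
From the singleton clause (¬m_42), m_42 = False.
From the singleton clause (m_43), m_43 = True.
But (¬m_43) is also a unit clause — contradiction.
Neither m_22 = True nor m_22 = False works.
Neither m_11 = True nor m_11 = False works.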